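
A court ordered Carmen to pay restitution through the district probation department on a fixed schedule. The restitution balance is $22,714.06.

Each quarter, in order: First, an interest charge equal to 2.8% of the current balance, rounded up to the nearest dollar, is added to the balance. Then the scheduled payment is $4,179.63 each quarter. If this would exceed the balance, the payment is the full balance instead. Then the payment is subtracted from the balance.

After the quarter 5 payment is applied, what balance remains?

$3,976.91

Quarter 1: opening $22,714.06; interest $636.00 → $23,350.06; payment $4,179.63; balance $19,170.43
Quarter 2: opening $19,170.43; interest $537.00 → $19,707.43; payment $4,179.63; balance $15,527.80
Quarter 3: opening $15,527.80; interest $435.00 → $15,962.80; payment $4,179.63; balance $11,783.17
Quarter 4: opening $11,783.17; interest $330.00 → $12,113.17; payment $4,179.63; balance $7,933.54
Quarter 5: opening $7,933.54; interest $223.00 → $8,156.54; payment $4,179.63; balance $3,976.91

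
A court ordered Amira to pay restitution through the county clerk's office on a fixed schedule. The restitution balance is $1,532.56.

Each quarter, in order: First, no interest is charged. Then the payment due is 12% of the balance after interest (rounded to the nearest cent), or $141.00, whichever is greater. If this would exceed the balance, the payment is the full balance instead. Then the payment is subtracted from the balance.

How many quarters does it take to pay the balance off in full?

11

# | Opening | Payment | End bal
1 | $1,532.56 | $183.91 | $1,348.65
2 | $1,348.65 | $161.84 | $1,186.81
3 | $1,186.81 | $142.42 | $1,044.39
4 | $1,044.39 | $141.00 | $903.39
5 | $903.39 | $141.00 | $762.39
6 | $762.39 | $141.00 | $621.39
7 | $621.39 | $141.00 | $480.39
8 | $480.39 | $141.00 | $339.39
9 | $339.39 | $141.00 | $198.39
10 | $198.39 | $141.00 | $57.39
11 | $57.39 | $57.39 | $0.00
Balance reaches $0.00 in quarter 11.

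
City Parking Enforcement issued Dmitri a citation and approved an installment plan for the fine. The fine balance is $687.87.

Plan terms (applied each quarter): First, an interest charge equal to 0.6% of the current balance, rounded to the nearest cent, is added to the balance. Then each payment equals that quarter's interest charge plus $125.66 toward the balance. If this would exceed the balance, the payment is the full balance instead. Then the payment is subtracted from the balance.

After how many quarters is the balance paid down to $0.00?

6

# | Opening | Interest | Payment | End bal
1 | $687.87 | $4.13 | $129.79 | $562.21
2 | $562.21 | $3.37 | $129.03 | $436.55
3 | $436.55 | $2.62 | $128.28 | $310.89
4 | $310.89 | $1.87 | $127.53 | $185.23
5 | $185.23 | $1.11 | $126.77 | $59.57
6 | $59.57 | $0.36 | $59.93 | $0.00
Balance reaches $0.00 in quarter 6.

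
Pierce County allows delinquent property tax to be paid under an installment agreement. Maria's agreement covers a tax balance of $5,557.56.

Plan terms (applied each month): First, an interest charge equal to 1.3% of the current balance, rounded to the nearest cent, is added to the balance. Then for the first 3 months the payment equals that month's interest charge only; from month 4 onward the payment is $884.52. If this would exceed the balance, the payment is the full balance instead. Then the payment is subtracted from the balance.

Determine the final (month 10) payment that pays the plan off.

Month 1: opening $5,557.56; interest $72.25 → $5,629.81; payment $72.25; balance $5,557.56
Month 2: opening $5,557.56; interest $72.25 → $5,629.81; payment $72.25; balance $5,557.56
Month 3: opening $5,557.56; interest $72.25 → $5,629.81; payment $72.25; balance $5,557.56
Month 4: opening $5,557.56; interest $72.25 → $5,629.81; payment $884.52; balance $4,745.29
Month 5: opening $4,745.29; interest $61.69 → $4,806.98; payment $884.52; balance $3,922.46
Month 6: opening $3,922.46; interest $50.99 → $3,973.45; payment $884.52; balance $3,088.93
Month 7: opening $3,088.93; interest $40.16 → $3,129.09; payment $884.52; balance $2,244.57
Month 8: opening $2,244.57; interest $29.18 → $2,273.75; payment $884.52; balance $1,389.23
Month 9: opening $1,389.23; interest $18.06 → $1,407.29; payment $884.52; balance $522.77
Month 10: opening $522.77; interest $6.80 → $529.57; payment $529.57; balance $0.00

$529.57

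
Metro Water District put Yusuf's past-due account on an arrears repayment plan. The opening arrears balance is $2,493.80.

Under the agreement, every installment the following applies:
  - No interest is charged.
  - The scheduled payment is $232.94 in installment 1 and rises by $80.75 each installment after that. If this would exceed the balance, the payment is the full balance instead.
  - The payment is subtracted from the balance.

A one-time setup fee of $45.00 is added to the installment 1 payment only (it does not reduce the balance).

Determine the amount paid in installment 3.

$394.44

Installment 1: opening $2,493.80; payment $232.94 (+ $45.00 fee); balance $2,260.86
Installment 2: opening $2,260.86; payment $313.69; balance $1,947.17
Installment 3: opening $1,947.17; payment $394.44; balance $1,552.73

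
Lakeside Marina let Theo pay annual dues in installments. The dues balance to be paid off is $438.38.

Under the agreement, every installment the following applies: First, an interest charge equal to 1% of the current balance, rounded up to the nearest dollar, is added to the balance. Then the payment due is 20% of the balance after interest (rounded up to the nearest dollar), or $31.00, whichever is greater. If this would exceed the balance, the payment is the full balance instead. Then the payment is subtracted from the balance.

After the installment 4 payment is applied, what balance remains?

Installment 1: $438.38 +$5.00 interest = $443.38; pay $89.00 → $354.38
Installment 2: $354.38 +$4.00 interest = $358.38; pay $72.00 → $286.38
Installment 3: $286.38 +$3.00 interest = $289.38; pay $58.00 → $231.38
Installment 4: $231.38 +$3.00 interest = $234.38; pay $47.00 → $187.38

$187.38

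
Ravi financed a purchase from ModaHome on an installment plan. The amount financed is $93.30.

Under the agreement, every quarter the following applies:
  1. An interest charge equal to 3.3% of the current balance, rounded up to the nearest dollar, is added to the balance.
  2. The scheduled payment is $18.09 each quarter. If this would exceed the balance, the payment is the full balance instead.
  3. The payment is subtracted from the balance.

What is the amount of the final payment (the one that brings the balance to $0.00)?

$17.85

# | Opening | Interest | Payment | End bal
1 | $93.30 | $4.00 | $18.09 | $79.21
2 | $79.21 | $3.00 | $18.09 | $64.12
3 | $64.12 | $3.00 | $18.09 | $49.03
4 | $49.03 | $2.00 | $18.09 | $32.94
5 | $32.94 | $2.00 | $18.09 | $16.85
6 | $16.85 | $1.00 | $17.85 | $0.00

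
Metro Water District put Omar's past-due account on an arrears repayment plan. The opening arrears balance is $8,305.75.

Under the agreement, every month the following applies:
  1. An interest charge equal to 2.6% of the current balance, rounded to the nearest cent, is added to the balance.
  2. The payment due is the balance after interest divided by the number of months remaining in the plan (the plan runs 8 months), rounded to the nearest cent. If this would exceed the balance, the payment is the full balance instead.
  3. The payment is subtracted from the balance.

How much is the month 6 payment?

Month 1: opening $8,305.75; interest $215.95 → $8,521.70; payment $1,065.21; balance $7,456.49
Month 2: opening $7,456.49; interest $193.87 → $7,650.36; payment $1,092.91; balance $6,557.45
Month 3: opening $6,557.45; interest $170.49 → $6,727.94; payment $1,121.32; balance $5,606.62
Month 4: opening $5,606.62; interest $145.77 → $5,752.39; payment $1,150.48; balance $4,601.91
Month 5: opening $4,601.91; interest $119.65 → $4,721.56; payment $1,180.39; balance $3,541.17
Month 6: opening $3,541.17; interest $92.07 → $3,633.24; payment $1,211.08; balance $2,422.16

$1,211.08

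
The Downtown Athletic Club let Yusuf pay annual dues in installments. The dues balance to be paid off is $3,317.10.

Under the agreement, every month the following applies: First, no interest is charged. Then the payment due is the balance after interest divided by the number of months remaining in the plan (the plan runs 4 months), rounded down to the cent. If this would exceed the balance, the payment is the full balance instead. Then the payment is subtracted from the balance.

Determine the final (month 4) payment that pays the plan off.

# | Opening | Payment | End bal
1 | $3,317.10 | $829.27 | $2,487.83
2 | $2,487.83 | $829.27 | $1,658.56
3 | $1,658.56 | $829.28 | $829.28
4 | $829.28 | $829.28 | $0.00

$829.28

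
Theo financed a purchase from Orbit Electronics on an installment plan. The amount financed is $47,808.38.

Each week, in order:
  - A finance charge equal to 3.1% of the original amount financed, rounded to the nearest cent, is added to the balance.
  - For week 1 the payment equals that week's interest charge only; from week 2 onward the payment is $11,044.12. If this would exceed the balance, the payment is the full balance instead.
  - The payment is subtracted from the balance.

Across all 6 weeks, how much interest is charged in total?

# | Opening | Interest | Payment | End bal
1 | $47,808.38 | $1,482.06 | $1,482.06 | $47,808.38
2 | $47,808.38 | $1,482.06 | $11,044.12 | $38,246.32
3 | $38,246.32 | $1,482.06 | $11,044.12 | $28,684.26
4 | $28,684.26 | $1,482.06 | $11,044.12 | $19,122.20
5 | $19,122.20 | $1,482.06 | $11,044.12 | $9,560.14
6 | $9,560.14 | $1,482.06 | $11,042.20 | $0.00
Total interest: $1,482.06 + $1,482.06 + $1,482.06 + $1,482.06 + $1,482.06 + $1,482.06 = $8,892.36

$8,892.36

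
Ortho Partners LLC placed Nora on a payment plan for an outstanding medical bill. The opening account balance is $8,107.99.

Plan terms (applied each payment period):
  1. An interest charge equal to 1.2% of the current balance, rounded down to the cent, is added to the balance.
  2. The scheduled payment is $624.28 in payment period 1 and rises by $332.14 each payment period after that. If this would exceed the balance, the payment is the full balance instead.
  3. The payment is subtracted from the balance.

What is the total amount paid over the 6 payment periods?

$8,514.92

Payment period 1: $8,107.99 +$97.29 interest = $8,205.28; pay $624.28 → $7,581.00
Payment period 2: $7,581.00 +$90.97 interest = $7,671.97; pay $956.42 → $6,715.55
Payment period 3: $6,715.55 +$80.58 interest = $6,796.13; pay $1,288.56 → $5,507.57
Payment period 4: $5,507.57 +$66.09 interest = $5,573.66; pay $1,620.70 → $3,952.96
Payment period 5: $3,952.96 +$47.43 interest = $4,000.39; pay $1,952.84 → $2,047.55
Payment period 6: $2,047.55 +$24.57 interest = $2,072.12; pay $2,072.12 → $0.00
Total paid: $8,514.92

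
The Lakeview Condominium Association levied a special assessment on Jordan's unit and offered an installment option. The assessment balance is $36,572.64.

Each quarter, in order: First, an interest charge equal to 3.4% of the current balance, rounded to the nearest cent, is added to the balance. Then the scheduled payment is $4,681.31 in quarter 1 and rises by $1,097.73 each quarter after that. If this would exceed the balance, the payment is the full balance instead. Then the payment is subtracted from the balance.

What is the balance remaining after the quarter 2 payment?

$28,482.34

Quarter 1: opening $36,572.64; interest $1,243.47 → $37,816.11; payment $4,681.31; balance $33,134.80
Quarter 2: opening $33,134.80; interest $1,126.58 → $34,261.38; payment $5,779.04; balance $28,482.34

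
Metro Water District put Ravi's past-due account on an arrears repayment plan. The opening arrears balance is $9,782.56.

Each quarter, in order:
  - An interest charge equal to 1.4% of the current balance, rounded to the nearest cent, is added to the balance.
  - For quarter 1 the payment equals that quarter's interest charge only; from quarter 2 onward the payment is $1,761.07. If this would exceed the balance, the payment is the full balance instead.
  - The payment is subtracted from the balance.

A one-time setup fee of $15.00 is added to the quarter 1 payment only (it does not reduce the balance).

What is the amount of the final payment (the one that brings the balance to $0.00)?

Quarter 1: opening $9,782.56; interest $136.96 → $9,919.52; payment $136.96 (+ $15.00 fee); balance $9,782.56
Quarter 2: opening $9,782.56; interest $136.96 → $9,919.52; payment $1,761.07; balance $8,158.45
Quarter 3: opening $8,158.45; interest $114.22 → $8,272.67; payment $1,761.07; balance $6,511.60
Quarter 4: opening $6,511.60; interest $91.16 → $6,602.76; payment $1,761.07; balance $4,841.69
Quarter 5: opening $4,841.69; interest $67.78 → $4,909.47; payment $1,761.07; balance $3,148.40
Quarter 6: opening $3,148.40; interest $44.08 → $3,192.48; payment $1,761.07; balance $1,431.41
Quarter 7: opening $1,431.41; interest $20.04 → $1,451.45; payment $1,451.45; balance $0.00

$1,451.45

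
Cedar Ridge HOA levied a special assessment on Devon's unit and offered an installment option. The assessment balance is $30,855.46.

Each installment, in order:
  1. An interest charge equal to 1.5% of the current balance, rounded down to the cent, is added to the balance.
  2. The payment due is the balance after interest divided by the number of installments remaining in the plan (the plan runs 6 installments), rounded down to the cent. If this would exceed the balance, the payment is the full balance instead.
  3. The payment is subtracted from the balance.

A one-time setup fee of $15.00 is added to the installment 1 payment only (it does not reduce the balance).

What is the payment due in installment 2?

Installment 1: $30,855.46 +$462.83 interest = $31,318.29; pay $5,219.71 (+ $15.00 fee) → $26,098.58
Installment 2: $26,098.58 +$391.47 interest = $26,490.05; pay $5,298.01 → $21,192.04

$5,298.01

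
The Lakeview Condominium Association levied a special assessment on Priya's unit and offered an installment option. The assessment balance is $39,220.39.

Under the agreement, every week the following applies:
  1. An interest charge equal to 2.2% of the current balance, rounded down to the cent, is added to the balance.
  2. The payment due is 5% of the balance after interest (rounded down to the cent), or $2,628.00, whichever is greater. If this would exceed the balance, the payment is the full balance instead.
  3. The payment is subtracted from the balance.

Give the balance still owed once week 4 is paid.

$31,923.32

# | Opening | Interest | Payment | End bal
1 | $39,220.39 | $862.84 | $2,628.00 | $37,455.23
2 | $37,455.23 | $824.01 | $2,628.00 | $35,651.24
3 | $35,651.24 | $784.32 | $2,628.00 | $33,807.56
4 | $33,807.56 | $743.76 | $2,628.00 | $31,923.32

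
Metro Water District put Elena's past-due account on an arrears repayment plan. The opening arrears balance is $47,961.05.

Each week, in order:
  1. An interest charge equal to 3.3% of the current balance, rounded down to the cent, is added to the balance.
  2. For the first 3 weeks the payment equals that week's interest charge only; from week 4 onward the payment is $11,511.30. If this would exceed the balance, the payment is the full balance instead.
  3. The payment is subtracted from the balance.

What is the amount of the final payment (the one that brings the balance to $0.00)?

Week 1: $47,961.05 +$1,582.71 interest = $49,543.76; pay $1,582.71 → $47,961.05
Week 2: $47,961.05 +$1,582.71 interest = $49,543.76; pay $1,582.71 → $47,961.05
Week 3: $47,961.05 +$1,582.71 interest = $49,543.76; pay $1,582.71 → $47,961.05
Week 4: $47,961.05 +$1,582.71 interest = $49,543.76; pay $11,511.30 → $38,032.46
Week 5: $38,032.46 +$1,255.07 interest = $39,287.53; pay $11,511.30 → $27,776.23
Week 6: $27,776.23 +$916.61 interest = $28,692.84; pay $11,511.30 → $17,181.54
Week 7: $17,181.54 +$566.99 interest = $17,748.53; pay $11,511.30 → $6,237.23
Week 8: $6,237.23 +$205.82 interest = $6,443.05; pay $6,443.05 → $0.00

$6,443.05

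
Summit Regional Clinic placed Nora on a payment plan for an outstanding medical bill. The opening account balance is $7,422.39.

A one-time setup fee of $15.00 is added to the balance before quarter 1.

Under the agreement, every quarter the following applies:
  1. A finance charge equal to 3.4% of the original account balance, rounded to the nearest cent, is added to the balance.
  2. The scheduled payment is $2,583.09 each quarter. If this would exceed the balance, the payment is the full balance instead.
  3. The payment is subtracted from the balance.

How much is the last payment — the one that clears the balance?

$697.56

Quarter 1: opening $7,437.39; interest $252.36 → $7,689.75; payment $2,583.09; balance $5,106.66
Quarter 2: opening $5,106.66; interest $252.36 → $5,359.02; payment $2,583.09; balance $2,775.93
Quarter 3: opening $2,775.93; interest $252.36 → $3,028.29; payment $2,583.09; balance $445.20
Quarter 4: opening $445.20; interest $252.36 → $697.56; payment $697.56; balance $0.00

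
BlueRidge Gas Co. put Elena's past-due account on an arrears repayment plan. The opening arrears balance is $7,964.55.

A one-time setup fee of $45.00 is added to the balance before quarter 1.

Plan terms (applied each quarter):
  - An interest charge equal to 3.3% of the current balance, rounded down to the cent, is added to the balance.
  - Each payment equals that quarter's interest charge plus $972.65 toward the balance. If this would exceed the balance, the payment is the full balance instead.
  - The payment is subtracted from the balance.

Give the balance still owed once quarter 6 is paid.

$2,173.65

Quarter 1: opening $8,009.55; interest $264.31 → $8,273.86; payment $1,236.96; balance $7,036.90
Quarter 2: opening $7,036.90; interest $232.21 → $7,269.11; payment $1,204.86; balance $6,064.25
Quarter 3: opening $6,064.25; interest $200.12 → $6,264.37; payment $1,172.77; balance $5,091.60
Quarter 4: opening $5,091.60; interest $168.02 → $5,259.62; payment $1,140.67; balance $4,118.95
Quarter 5: opening $4,118.95; interest $135.92 → $4,254.87; payment $1,108.57; balance $3,146.30
Quarter 6: opening $3,146.30; interest $103.82 → $3,250.12; payment $1,076.47; balance $2,173.65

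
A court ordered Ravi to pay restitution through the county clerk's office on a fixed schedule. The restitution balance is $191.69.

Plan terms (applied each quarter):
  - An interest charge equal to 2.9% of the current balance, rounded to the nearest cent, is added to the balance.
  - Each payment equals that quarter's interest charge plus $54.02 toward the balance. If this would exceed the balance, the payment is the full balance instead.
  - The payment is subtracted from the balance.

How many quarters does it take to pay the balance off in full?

Quarter 1: $191.69 +$5.56 interest = $197.25; pay $59.58 → $137.67
Quarter 2: $137.67 +$3.99 interest = $141.66; pay $58.01 → $83.65
Quarter 3: $83.65 +$2.43 interest = $86.08; pay $56.45 → $29.63
Quarter 4: $29.63 +$0.86 interest = $30.49; pay $30.49 → $0.00
Balance reaches $0.00 in quarter 4.

4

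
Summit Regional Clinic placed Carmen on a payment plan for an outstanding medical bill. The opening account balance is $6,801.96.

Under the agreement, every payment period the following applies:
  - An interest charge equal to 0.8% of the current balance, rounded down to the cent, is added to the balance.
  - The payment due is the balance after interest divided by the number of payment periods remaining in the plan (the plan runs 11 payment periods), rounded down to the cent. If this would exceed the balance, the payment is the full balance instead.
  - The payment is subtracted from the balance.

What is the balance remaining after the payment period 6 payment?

Payment period 1: $6,801.96 +$54.41 interest = $6,856.37; pay $623.30 → $6,233.07
Payment period 2: $6,233.07 +$49.86 interest = $6,282.93; pay $628.29 → $5,654.64
Payment period 3: $5,654.64 +$45.23 interest = $5,699.87; pay $633.31 → $5,066.56
Payment period 4: $5,066.56 +$40.53 interest = $5,107.09; pay $638.38 → $4,468.71
Payment period 5: $4,468.71 +$35.74 interest = $4,504.45; pay $643.49 → $3,860.96
Payment period 6: $3,860.96 +$30.88 interest = $3,891.84; pay $648.64 → $3,243.20

$3,243.20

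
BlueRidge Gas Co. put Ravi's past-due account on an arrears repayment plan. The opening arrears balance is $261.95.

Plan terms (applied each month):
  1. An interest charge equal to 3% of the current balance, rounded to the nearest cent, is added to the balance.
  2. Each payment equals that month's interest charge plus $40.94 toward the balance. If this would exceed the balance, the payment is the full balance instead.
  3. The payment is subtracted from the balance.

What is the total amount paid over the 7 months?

$291.17

# | Opening | Interest | Payment | End bal
1 | $261.95 | $7.86 | $48.80 | $221.01
2 | $221.01 | $6.63 | $47.57 | $180.07
3 | $180.07 | $5.40 | $46.34 | $139.13
4 | $139.13 | $4.17 | $45.11 | $98.19
5 | $98.19 | $2.95 | $43.89 | $57.25
6 | $57.25 | $1.72 | $42.66 | $16.31
7 | $16.31 | $0.49 | $16.80 | $0.00
Total paid: $291.17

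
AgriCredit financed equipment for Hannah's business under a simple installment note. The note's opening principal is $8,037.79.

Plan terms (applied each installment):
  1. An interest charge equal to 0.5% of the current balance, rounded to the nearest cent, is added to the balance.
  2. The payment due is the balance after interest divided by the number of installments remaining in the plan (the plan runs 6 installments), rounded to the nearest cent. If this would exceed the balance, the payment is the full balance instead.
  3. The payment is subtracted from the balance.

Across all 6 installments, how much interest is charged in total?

$141.85

Installment 1: $8,037.79 +$40.19 interest = $8,077.98; pay $1,346.33 → $6,731.65
Installment 2: $6,731.65 +$33.66 interest = $6,765.31; pay $1,353.06 → $5,412.25
Installment 3: $5,412.25 +$27.06 interest = $5,439.31; pay $1,359.83 → $4,079.48
Installment 4: $4,079.48 +$20.40 interest = $4,099.88; pay $1,366.63 → $2,733.25
Installment 5: $2,733.25 +$13.67 interest = $2,746.92; pay $1,373.46 → $1,373.46
Installment 6: $1,373.46 +$6.87 interest = $1,380.33; pay $1,380.33 → $0.00
Total interest: $40.19 + $33.66 + $27.06 + $20.40 + $13.67 + $6.87 = $141.85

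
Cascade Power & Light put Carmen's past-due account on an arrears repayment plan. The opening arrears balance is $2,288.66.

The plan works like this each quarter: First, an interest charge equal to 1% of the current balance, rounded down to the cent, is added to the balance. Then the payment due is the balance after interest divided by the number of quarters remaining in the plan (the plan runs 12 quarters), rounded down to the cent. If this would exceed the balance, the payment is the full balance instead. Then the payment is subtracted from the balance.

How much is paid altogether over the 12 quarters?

$2,442.95

Quarter 1: $2,288.66 +$22.88 interest = $2,311.54; pay $192.62 → $2,118.92
Quarter 2: $2,118.92 +$21.18 interest = $2,140.10; pay $194.55 → $1,945.55
Quarter 3: $1,945.55 +$19.45 interest = $1,965.00; pay $196.50 → $1,768.50
Quarter 4: $1,768.50 +$17.68 interest = $1,786.18; pay $198.46 → $1,587.72
Quarter 5: $1,587.72 +$15.87 interest = $1,603.59; pay $200.44 → $1,403.15
Quarter 6: $1,403.15 +$14.03 interest = $1,417.18; pay $202.45 → $1,214.73
Quarter 7: $1,214.73 +$12.14 interest = $1,226.87; pay $204.47 → $1,022.40
Quarter 8: $1,022.40 +$10.22 interest = $1,032.62; pay $206.52 → $826.10
Quarter 9: $826.10 +$8.26 interest = $834.36; pay $208.59 → $625.77
Quarter 10: $625.77 +$6.25 interest = $632.02; pay $210.67 → $421.35
Quarter 11: $421.35 +$4.21 interest = $425.56; pay $212.78 → $212.78
Quarter 12: $212.78 +$2.12 interest = $214.90; pay $214.90 → $0.00
Total paid: $2,442.95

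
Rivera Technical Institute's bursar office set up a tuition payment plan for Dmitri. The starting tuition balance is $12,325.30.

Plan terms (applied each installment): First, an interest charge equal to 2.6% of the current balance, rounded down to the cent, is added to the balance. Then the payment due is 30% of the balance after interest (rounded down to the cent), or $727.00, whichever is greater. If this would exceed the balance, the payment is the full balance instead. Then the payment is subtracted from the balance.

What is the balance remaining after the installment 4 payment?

# | Opening | Interest | Payment | End bal
1 | $12,325.30 | $320.45 | $3,793.72 | $8,852.03
2 | $8,852.03 | $230.15 | $2,724.65 | $6,357.53
3 | $6,357.53 | $165.29 | $1,956.84 | $4,565.98
4 | $4,565.98 | $118.71 | $1,405.40 | $3,279.29

$3,279.29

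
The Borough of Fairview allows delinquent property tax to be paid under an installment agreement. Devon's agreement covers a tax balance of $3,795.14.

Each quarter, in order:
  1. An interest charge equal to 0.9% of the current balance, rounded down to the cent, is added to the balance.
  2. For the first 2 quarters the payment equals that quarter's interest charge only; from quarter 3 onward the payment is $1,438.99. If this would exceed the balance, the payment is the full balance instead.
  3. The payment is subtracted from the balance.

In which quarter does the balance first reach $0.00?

# | Opening | Interest | Payment | End bal
1 | $3,795.14 | $34.15 | $34.15 | $3,795.14
2 | $3,795.14 | $34.15 | $34.15 | $3,795.14
3 | $3,795.14 | $34.15 | $1,438.99 | $2,390.30
4 | $2,390.30 | $21.51 | $1,438.99 | $972.82
5 | $972.82 | $8.75 | $981.57 | $0.00
Balance reaches $0.00 in quarter 5.

5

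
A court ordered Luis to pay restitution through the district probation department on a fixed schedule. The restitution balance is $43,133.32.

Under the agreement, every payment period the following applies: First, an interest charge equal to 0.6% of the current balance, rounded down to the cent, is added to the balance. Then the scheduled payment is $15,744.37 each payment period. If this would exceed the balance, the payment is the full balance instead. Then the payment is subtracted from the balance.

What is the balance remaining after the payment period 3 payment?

Payment period 1: opening $43,133.32; interest $258.79 → $43,392.11; payment $15,744.37; balance $27,647.74
Payment period 2: opening $27,647.74; interest $165.88 → $27,813.62; payment $15,744.37; balance $12,069.25
Payment period 3: opening $12,069.25; interest $72.41 → $12,141.66; payment $12,141.66; balance $0.00

$0.00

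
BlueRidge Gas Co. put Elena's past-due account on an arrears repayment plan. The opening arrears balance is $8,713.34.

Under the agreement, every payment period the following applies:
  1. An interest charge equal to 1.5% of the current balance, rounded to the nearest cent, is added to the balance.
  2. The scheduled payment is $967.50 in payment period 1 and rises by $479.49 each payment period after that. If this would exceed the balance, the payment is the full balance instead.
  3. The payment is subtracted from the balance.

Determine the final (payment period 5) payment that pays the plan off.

Payment period 1: opening $8,713.34; interest $130.70 → $8,844.04; payment $967.50; balance $7,876.54
Payment period 2: opening $7,876.54; interest $118.15 → $7,994.69; payment $1,446.99; balance $6,547.70
Payment period 3: opening $6,547.70; interest $98.22 → $6,645.92; payment $1,926.48; balance $4,719.44
Payment period 4: opening $4,719.44; interest $70.79 → $4,790.23; payment $2,405.97; balance $2,384.26
Payment period 5: opening $2,384.26; interest $35.76 → $2,420.02; payment $2,420.02; balance $0.00

$2,420.02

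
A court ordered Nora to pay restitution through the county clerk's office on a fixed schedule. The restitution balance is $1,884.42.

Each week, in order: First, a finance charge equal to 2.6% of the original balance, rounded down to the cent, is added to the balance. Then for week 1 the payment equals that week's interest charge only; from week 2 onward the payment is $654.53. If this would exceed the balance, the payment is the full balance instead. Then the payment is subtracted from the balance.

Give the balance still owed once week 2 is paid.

Week 1: $1,884.42 +$48.99 interest = $1,933.41; pay $48.99 → $1,884.42
Week 2: $1,884.42 +$48.99 interest = $1,933.41; pay $654.53 → $1,278.88

$1,278.88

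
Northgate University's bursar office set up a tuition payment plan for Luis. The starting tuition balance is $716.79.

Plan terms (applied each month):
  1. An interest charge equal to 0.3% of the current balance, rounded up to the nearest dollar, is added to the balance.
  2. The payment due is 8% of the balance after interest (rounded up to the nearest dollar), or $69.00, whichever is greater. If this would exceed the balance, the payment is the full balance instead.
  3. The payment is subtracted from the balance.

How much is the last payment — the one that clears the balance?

Month 1: $716.79 +$3.00 interest = $719.79; pay $69.00 → $650.79
Month 2: $650.79 +$2.00 interest = $652.79; pay $69.00 → $583.79
Month 3: $583.79 +$2.00 interest = $585.79; pay $69.00 → $516.79
Month 4: $516.79 +$2.00 interest = $518.79; pay $69.00 → $449.79
Month 5: $449.79 +$2.00 interest = $451.79; pay $69.00 → $382.79
Month 6: $382.79 +$2.00 interest = $384.79; pay $69.00 → $315.79
Month 7: $315.79 +$1.00 interest = $316.79; pay $69.00 → $247.79
Month 8: $247.79 +$1.00 interest = $248.79; pay $69.00 → $179.79
Month 9: $179.79 +$1.00 interest = $180.79; pay $69.00 → $111.79
Month 10: $111.79 +$1.00 interest = $112.79; pay $69.00 → $43.79
Month 11: $43.79 +$1.00 interest = $44.79; pay $44.79 → $0.00

$44.79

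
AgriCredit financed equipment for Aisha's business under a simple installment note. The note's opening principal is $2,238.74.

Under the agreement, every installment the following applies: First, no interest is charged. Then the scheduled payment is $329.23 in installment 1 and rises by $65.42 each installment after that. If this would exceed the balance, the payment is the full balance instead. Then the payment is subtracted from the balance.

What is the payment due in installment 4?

# | Opening | Payment | End bal
1 | $2,238.74 | $329.23 | $1,909.51
2 | $1,909.51 | $394.65 | $1,514.86
3 | $1,514.86 | $460.07 | $1,054.79
4 | $1,054.79 | $525.49 | $529.30

$525.49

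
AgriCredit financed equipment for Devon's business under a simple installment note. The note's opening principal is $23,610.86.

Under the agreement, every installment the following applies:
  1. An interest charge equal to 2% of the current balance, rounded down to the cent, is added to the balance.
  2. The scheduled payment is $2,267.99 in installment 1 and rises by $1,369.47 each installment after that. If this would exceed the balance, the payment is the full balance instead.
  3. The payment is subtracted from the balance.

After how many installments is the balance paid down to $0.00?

Installment 1: opening $23,610.86; interest $472.21 → $24,083.07; payment $2,267.99; balance $21,815.08
Installment 2: opening $21,815.08; interest $436.30 → $22,251.38; payment $3,637.46; balance $18,613.92
Installment 3: opening $18,613.92; interest $372.27 → $18,986.19; payment $5,006.93; balance $13,979.26
Installment 4: opening $13,979.26; interest $279.58 → $14,258.84; payment $6,376.40; balance $7,882.44
Installment 5: opening $7,882.44; interest $157.64 → $8,040.08; payment $7,745.87; balance $294.21
Installment 6: opening $294.21; interest $5.88 → $300.09; payment $300.09; balance $0.00
Balance reaches $0.00 in installment 6.

6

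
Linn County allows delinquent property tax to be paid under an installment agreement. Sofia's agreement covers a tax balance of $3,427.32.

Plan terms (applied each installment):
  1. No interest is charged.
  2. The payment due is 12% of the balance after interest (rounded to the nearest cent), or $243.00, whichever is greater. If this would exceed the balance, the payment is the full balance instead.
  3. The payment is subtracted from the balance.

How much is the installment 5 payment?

Installment 1: $3,427.32 − $411.28 → $3,016.04
Installment 2: $3,016.04 − $361.92 → $2,654.12
Installment 3: $2,654.12 − $318.49 → $2,335.63
Installment 4: $2,335.63 − $280.28 → $2,055.35
Installment 5: $2,055.35 − $246.64 → $1,808.71

$246.64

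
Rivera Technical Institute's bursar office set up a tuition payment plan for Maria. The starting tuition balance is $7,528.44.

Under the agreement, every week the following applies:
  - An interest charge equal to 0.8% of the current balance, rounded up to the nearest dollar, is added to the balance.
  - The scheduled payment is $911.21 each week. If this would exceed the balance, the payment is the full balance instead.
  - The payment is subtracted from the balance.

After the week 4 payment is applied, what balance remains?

Week 1: opening $7,528.44; interest $61.00 → $7,589.44; payment $911.21; balance $6,678.23
Week 2: opening $6,678.23; interest $54.00 → $6,732.23; payment $911.21; balance $5,821.02
Week 3: opening $5,821.02; interest $47.00 → $5,868.02; payment $911.21; balance $4,956.81
Week 4: opening $4,956.81; interest $40.00 → $4,996.81; payment $911.21; balance $4,085.60

$4,085.60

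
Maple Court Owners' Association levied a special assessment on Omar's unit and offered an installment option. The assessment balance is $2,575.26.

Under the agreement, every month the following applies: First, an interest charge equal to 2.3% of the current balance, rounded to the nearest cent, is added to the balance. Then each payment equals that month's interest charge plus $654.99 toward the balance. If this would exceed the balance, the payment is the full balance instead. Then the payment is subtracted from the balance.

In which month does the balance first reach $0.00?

4

# | Opening | Interest | Payment | End bal
1 | $2,575.26 | $59.23 | $714.22 | $1,920.27
2 | $1,920.27 | $44.17 | $699.16 | $1,265.28
3 | $1,265.28 | $29.10 | $684.09 | $610.29
4 | $610.29 | $14.04 | $624.33 | $0.00
Balance reaches $0.00 in month 4.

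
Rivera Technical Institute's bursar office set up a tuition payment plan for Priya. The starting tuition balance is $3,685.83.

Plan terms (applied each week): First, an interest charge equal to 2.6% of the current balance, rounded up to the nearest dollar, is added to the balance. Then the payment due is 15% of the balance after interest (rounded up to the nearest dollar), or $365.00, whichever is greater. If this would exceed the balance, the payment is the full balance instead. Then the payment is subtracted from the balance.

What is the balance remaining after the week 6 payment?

$1,504.83

Week 1: opening $3,685.83; interest $96.00 → $3,781.83; payment $568.00; balance $3,213.83
Week 2: opening $3,213.83; interest $84.00 → $3,297.83; payment $495.00; balance $2,802.83
Week 3: opening $2,802.83; interest $73.00 → $2,875.83; payment $432.00; balance $2,443.83
Week 4: opening $2,443.83; interest $64.00 → $2,507.83; payment $377.00; balance $2,130.83
Week 5: opening $2,130.83; interest $56.00 → $2,186.83; payment $365.00; balance $1,821.83
Week 6: opening $1,821.83; interest $48.00 → $1,869.83; payment $365.00; balance $1,504.83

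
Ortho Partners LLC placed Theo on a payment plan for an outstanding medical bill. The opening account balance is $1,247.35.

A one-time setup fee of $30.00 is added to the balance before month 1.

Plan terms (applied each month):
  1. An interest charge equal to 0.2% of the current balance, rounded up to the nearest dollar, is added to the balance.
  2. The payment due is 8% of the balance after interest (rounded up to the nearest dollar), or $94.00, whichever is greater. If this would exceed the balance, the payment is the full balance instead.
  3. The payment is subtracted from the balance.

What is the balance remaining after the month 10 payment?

Month 1: $1,277.35 +$3.00 interest = $1,280.35; pay $103.00 → $1,177.35
Month 2: $1,177.35 +$3.00 interest = $1,180.35; pay $95.00 → $1,085.35
Month 3: $1,085.35 +$3.00 interest = $1,088.35; pay $94.00 → $994.35
Month 4: $994.35 +$2.00 interest = $996.35; pay $94.00 → $902.35
Month 5: $902.35 +$2.00 interest = $904.35; pay $94.00 → $810.35
Month 6: $810.35 +$2.00 interest = $812.35; pay $94.00 → $718.35
Month 7: $718.35 +$2.00 interest = $720.35; pay $94.00 → $626.35
Month 8: $626.35 +$2.00 interest = $628.35; pay $94.00 → $534.35
Month 9: $534.35 +$2.00 interest = $536.35; pay $94.00 → $442.35
Month 10: $442.35 +$1.00 interest = $443.35; pay $94.00 → $349.35

$349.35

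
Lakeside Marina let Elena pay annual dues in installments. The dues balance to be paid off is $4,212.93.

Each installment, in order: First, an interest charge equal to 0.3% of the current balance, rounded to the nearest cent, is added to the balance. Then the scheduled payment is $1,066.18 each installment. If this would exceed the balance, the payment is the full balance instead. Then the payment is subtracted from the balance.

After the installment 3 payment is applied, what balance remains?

Installment 1: $4,212.93 +$12.64 interest = $4,225.57; pay $1,066.18 → $3,159.39
Installment 2: $3,159.39 +$9.48 interest = $3,168.87; pay $1,066.18 → $2,102.69
Installment 3: $2,102.69 +$6.31 interest = $2,109.00; pay $1,066.18 → $1,042.82

$1,042.82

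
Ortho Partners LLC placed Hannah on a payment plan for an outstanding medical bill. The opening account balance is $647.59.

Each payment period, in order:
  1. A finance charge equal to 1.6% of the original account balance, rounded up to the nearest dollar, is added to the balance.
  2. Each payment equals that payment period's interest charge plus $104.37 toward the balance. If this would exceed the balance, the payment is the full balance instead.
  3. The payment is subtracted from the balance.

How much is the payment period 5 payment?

$115.37

Payment period 1: opening $647.59; interest $11.00 → $658.59; payment $115.37; balance $543.22
Payment period 2: opening $543.22; interest $11.00 → $554.22; payment $115.37; balance $438.85
Payment period 3: opening $438.85; interest $11.00 → $449.85; payment $115.37; balance $334.48
Payment period 4: opening $334.48; interest $11.00 → $345.48; payment $115.37; balance $230.11
Payment period 5: opening $230.11; interest $11.00 → $241.11; payment $115.37; balance $125.74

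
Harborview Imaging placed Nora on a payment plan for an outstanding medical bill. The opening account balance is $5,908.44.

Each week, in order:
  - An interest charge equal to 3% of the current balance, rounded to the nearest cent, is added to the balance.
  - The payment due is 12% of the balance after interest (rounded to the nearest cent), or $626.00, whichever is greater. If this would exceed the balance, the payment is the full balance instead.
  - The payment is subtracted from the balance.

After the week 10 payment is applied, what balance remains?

$582.47

Week 1: opening $5,908.44; interest $177.25 → $6,085.69; payment $730.28; balance $5,355.41
Week 2: opening $5,355.41; interest $160.66 → $5,516.07; payment $661.93; balance $4,854.14
Week 3: opening $4,854.14; interest $145.62 → $4,999.76; payment $626.00; balance $4,373.76
Week 4: opening $4,373.76; interest $131.21 → $4,504.97; payment $626.00; balance $3,878.97
Week 5: opening $3,878.97; interest $116.37 → $3,995.34; payment $626.00; balance $3,369.34
Week 6: opening $3,369.34; interest $101.08 → $3,470.42; payment $626.00; balance $2,844.42
Week 7: opening $2,844.42; interest $85.33 → $2,929.75; payment $626.00; balance $2,303.75
Week 8: opening $2,303.75; interest $69.11 → $2,372.86; payment $626.00; balance $1,746.86
Week 9: opening $1,746.86; interest $52.41 → $1,799.27; payment $626.00; balance $1,173.27
Week 10: opening $1,173.27; interest $35.20 → $1,208.47; payment $626.00; balance $582.47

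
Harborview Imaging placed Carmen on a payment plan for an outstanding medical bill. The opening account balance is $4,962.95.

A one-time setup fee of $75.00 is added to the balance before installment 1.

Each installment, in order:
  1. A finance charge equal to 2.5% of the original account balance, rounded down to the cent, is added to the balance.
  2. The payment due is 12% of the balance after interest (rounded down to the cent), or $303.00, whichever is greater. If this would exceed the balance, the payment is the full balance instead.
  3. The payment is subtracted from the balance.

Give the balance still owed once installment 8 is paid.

Installment 1: opening $5,037.95; interest $124.07 → $5,162.02; payment $619.44; balance $4,542.58
Installment 2: opening $4,542.58; interest $124.07 → $4,666.65; payment $559.99; balance $4,106.66
Installment 3: opening $4,106.66; interest $124.07 → $4,230.73; payment $507.68; balance $3,723.05
Installment 4: opening $3,723.05; interest $124.07 → $3,847.12; payment $461.65; balance $3,385.47
Installment 5: opening $3,385.47; interest $124.07 → $3,509.54; payment $421.14; balance $3,088.40
Installment 6: opening $3,088.40; interest $124.07 → $3,212.47; payment $385.49; balance $2,826.98
Installment 7: opening $2,826.98; interest $124.07 → $2,951.05; payment $354.12; balance $2,596.93
Installment 8: opening $2,596.93; interest $124.07 → $2,721.00; payment $326.52; balance $2,394.48

$2,394.48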